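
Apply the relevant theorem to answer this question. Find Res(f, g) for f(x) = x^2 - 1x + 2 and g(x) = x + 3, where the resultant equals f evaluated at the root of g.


For Res(f, x - c), we evaluate f at x = c.
f(-3) = (-3)^2 - 1*(-3) + 2
= 9 + 3 + 2
= 12 + 2 = 14
Res(f, g) = 14

14


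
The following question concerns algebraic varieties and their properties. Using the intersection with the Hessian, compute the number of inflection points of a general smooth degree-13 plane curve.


For a general smooth plane curve C of degree d, the inflection points are
the intersection of C with its Hessian curve, which has degree 3(d-2).
By Bezout, the total intersection number is d * 3(d-2) = 13 * 33 = 429.
For a general curve every flex is ordinary, so each contributes
multiplicity 1 to C·Hess(C), and the number of distinct inflection
points is 3d(d-2).
Inflection points = 3*13*(13-2) = 3*13*11 = 429

429


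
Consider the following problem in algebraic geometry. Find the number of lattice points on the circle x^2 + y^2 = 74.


Systematically check integer values of x where x^2 <= 74.
For each valid x, check if 74 - x^2 is a perfect square.
x=5: 74 - 25 = 49, sqrt = 7 (valid)
x=7: 74 - 49 = 25, sqrt = 5 (valid)
Total integer solutions found: 8

8


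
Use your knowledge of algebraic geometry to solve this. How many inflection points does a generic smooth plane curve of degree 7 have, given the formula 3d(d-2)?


For a general smooth plane curve C of degree d, the inflection points are
the intersection of C with its Hessian curve, which has degree 3(d-2).
By Bezout, the total intersection number is d * 3(d-2) = 7 * 15 = 105.
For a general curve every flex is ordinary, so each contributes
multiplicity 1 to C·Hess(C), and the number of distinct inflection
points is 3d(d-2).
Inflection points = 3*7*(7-2) = 3*7*5 = 105

105


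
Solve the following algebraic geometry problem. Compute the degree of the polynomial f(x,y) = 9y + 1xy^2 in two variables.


Examine each term for its total degree (sum of exponents).
  Term '9y' has total degree 0+1 = 1.
  Term '1xy^2' has total degree 1+2 = 3.
The maximum total degree among all terms is 3.

3


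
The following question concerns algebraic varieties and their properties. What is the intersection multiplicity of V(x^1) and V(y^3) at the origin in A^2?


The intersection multiplicity of V(x^a) and V(y^b) at the origin is:
I(O; V(x^1), V(y^3)) = dim_k(k[x,y]/(x^1, y^3))
A basis for k[x,y]/(x^1, y^3) is the set of monomials x^i * y^j
where 0 <= i < 1 and 0 <= j < 3.
The number of such monomials is 1 * 3 = 3

3


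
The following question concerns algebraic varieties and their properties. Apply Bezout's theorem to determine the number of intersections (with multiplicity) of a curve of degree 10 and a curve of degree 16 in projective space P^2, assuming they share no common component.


Bezout's theorem states the intersection count equals the product of degrees.
Intersection count = 10 * 16 = 160

160


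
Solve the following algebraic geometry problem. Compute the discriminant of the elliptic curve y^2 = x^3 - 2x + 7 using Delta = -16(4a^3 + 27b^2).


Compute each component:
4a^3 = 4*(-2)^3 = 4*(-8) = -32
27b^2 = 27*7^2 = 27*49 = 1323
4a^3 + 27b^2 = -32 + 1323 = 1291
Delta = -16*1291 = -20656

-20656


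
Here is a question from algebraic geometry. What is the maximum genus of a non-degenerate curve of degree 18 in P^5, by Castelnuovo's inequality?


Castelnuovo's bound: write d - 1 = m(r-1) + epsilon with 0 <= epsilon < r-1.
d - 1 = 18 - 1 = 17
r - 1 = 5 - 1 = 4
17 = 4*4 + 1, so m = 4, epsilon = 1
pi(d, r) = m(m-1)(r-1)/2 + m*epsilon
= 4*3*4/2 + 4*1
= 48/2 + 4
= 24 + 4 = 28

28


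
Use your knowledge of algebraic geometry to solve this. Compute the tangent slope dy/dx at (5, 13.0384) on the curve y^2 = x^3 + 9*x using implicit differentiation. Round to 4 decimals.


Using implicit differentiation of y^2 = x^3 + 9*x:
2y * dy/dx = 3x^2 + 9
dy/dx = (3x^2 + 9)/(2y)
Numerator: 3*5^2 + 9 = 84
Denominator: 2*13.0384 = 26.0768
dy/dx = 84/26.0768 = 3.2213

3.2213


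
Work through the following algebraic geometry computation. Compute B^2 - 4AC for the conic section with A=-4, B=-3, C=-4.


The discriminant of a conic Ax^2 + Bxy + Cy^2 + ... = 0 is B^2 - 4AC.
B^2 = (-3)^2 = 9
4AC = 4*(-4)*(-4) = 64
Discriminant = 9 - 64 = -55

-55


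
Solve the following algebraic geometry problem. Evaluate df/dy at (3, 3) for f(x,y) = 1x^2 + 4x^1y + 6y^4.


df/dy = 4*x^1 + 4*6*y^3
At (3,3): 4*3^1 + 4*6*3^3
= 12 + 648
= 660

660


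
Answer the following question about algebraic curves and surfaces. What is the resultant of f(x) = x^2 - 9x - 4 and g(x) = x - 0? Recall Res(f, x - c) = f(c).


For Res(f, x - c), we evaluate f at x = c.
f(0) = 0^2 - 9*0 - 4
= 0 + 0 - 4
= 0 - 4 = -4
Res(f, g) = -4

-4


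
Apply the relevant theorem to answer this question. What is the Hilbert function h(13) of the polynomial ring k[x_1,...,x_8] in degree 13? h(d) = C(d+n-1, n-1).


The Hilbert function for the polynomial ring in 8 variables is:
h(d) = C(d+n-1, n-1)
h(13) = C(13+8-1, 8-1) = C(20, 7)
= 20! / (7! * 13!)
= 77520

77520


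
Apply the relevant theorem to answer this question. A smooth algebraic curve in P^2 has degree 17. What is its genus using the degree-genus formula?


Using the genus formula for smooth plane curves:
g = (d-1)(d-2)/2
g = (17-1)(17-2)/2
g = 16*15/2
g = 240/2 = 120

120


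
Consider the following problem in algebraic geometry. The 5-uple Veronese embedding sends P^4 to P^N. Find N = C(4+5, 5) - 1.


The Veronese embedding v_d: P^n -> P^N maps each point to all
degree-d monomials in n+1 homogeneous coordinates.
N = C(n+d, d) - 1
N = C(4+5, 5) - 1
N = C(9, 5) - 1
C(9, 5) = 126
N = 126 - 1 = 125

125


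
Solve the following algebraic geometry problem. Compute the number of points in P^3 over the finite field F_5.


P^3(F_5) has (q^(n+1) - 1)/(q - 1) points.
= 5^3 + 5^2 + 5^1 + 5^0
= 125 + 25 + 5 + 1
= 156

156


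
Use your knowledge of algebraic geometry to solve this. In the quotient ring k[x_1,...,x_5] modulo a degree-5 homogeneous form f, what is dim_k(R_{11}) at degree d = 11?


For R = k[x_1,...,x_n]/(f) with f homogeneous of degree e:
The Hilbert series is (1 - t^e)/(1 - t)^n.
So h(d) = C(d+n-1, n-1) - C(d-e+n-1, n-1) for d >= e.
With n=5, e=5, d=11:
C(11+5-1, 5-1) = C(15, 4) = 1365
C(11-5+5-1, 5-1) = C(10, 4) = 210
h(11) = 1365 - 210 = 1155

1155


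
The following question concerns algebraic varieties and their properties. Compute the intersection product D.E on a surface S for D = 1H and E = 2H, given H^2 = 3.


Using bilinearity of the intersection pairing on a surface S:
(aH).(bH) = ab * (H.H)
We have H^2 = 3.
D.E = (1H).(2H) = 1*2*3
= 2*3
= 6

6


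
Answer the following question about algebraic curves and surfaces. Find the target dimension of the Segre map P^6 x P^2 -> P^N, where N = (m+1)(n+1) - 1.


The Segre embedding maps P^m x P^n into P^N via
all products of coordinates from each factor.
N = (m+1)(n+1) - 1
N = (6+1)(2+1) - 1
N = 7*3 - 1
N = 21 - 1 = 20

20


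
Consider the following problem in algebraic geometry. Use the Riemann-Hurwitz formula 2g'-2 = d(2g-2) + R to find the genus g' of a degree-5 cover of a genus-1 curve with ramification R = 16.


Riemann-Hurwitz formula: 2g' - 2 = d(2g - 2) + R
Given: d = 5, g = 1, R = 16
2g' - 2 = 5*(2*1 - 2) + 16
2g' - 2 = 5*0 + 16
2g' - 2 = 0 + 16 = 16
2g' = 18
g' = 9

9


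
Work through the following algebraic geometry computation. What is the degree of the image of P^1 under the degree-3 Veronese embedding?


The Veronese variety v_3(P^1) has degree d^r.
d^r = 3^1 = 3

3


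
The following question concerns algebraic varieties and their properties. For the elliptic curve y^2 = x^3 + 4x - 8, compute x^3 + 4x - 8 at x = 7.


Compute x^3 + 4x - 8 at x = 7:
x^3 = 7^3 = 343
4*x = 4*7 = 28
Sum: 343 + 28 - 8 = 363

363


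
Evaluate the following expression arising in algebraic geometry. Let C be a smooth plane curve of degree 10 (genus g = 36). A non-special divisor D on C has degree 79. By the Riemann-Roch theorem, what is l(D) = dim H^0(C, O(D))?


First, compute the genus of a smooth plane curve of degree 10:
g = (d-1)(d-2)/2 = (10-1)(10-2)/2 = 36
For a non-special divisor D (i.e., h^1(D) = 0), Riemann-Roch gives:
l(D) = deg(D) - g + 1
Since deg(D) = 79 >= 2g - 1 = 71, D is non-special.
l(D) = 79 - 36 + 1 = 44

44


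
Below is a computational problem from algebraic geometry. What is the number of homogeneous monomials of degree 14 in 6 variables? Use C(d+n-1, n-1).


The number of degree-14 monomials in 6 variables is C(d+n-1, n-1).
= C(14+6-1, 6-1) = C(19, 5)
= 11628

11628


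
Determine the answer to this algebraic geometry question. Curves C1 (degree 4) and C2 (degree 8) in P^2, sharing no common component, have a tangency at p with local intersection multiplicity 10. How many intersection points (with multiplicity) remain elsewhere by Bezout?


By Bezout's theorem, the total intersection number is d1 * d2.
Total = 4 * 8 = 32
Intersection multiplicity at p = 10
Remaining intersections = 32 - 10 = 22

22


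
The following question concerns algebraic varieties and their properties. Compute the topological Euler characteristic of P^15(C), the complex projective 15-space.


The complex projective space P^15 has one cell in each even real dimension 0, 2, ..., 30.
The cohomology groups are H^{2k}(P^15) = Z for k = 0,...,15, and 0 otherwise.
Euler characteristic = sum of Betti numbers = 1 per even-dimensional cohomology group.
chi(P^15) = 15 + 1 = 16

16


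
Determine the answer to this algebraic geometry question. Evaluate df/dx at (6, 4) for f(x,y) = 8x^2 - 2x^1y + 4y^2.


df/dx = 2*8*x^1 + 1*(-2)*x^0*y
At (6,4): 2*8*6^1 + 1*(-2)*6^0*4
= 96 - 8
= 88

88


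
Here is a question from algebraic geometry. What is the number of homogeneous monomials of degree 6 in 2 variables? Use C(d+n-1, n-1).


The number of degree-6 monomials in 2 variables is C(d+n-1, n-1).
= C(6+2-1, 2-1) = C(7, 1)
= 7

7


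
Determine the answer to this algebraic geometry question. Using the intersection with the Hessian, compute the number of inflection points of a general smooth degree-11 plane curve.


For a general smooth plane curve C of degree d, the inflection points are
the intersection of C with its Hessian curve, which has degree 3(d-2).
By Bezout, the total intersection number is d * 3(d-2) = 11 * 27 = 297.
For a general curve every flex is ordinary, so each contributes
multiplicity 1 to C·Hess(C), and the number of distinct inflection
points is 3d(d-2).
Inflection points = 3*11*(11-2) = 3*11*9 = 297

297


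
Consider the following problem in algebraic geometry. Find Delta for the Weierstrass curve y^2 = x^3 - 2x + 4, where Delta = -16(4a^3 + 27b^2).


Compute each component:
4a^3 = 4*(-2)^3 = 4*(-8) = -32
27b^2 = 27*4^2 = 27*16 = 432
4a^3 + 27b^2 = -32 + 432 = 400
Delta = -16*400 = -6400

-6400


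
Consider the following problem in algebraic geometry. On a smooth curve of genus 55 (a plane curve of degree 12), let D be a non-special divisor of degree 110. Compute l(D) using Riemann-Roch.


First, compute the genus of a smooth plane curve of degree 12:
g = (d-1)(d-2)/2 = (12-1)(12-2)/2 = 55
For a non-special divisor D (i.e., h^1(D) = 0), Riemann-Roch gives:
l(D) = deg(D) - g + 1
Since deg(D) = 110 >= 2g - 1 = 109, D is non-special.
l(D) = 110 - 55 + 1 = 56

56


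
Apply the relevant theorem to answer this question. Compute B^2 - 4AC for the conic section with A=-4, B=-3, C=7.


The discriminant of a conic Ax^2 + Bxy + Cy^2 + ... = 0 is B^2 - 4AC.
B^2 = (-3)^2 = 9
4AC = 4*(-4)*7 = -112
Discriminant = 9 + 112 = 121

121


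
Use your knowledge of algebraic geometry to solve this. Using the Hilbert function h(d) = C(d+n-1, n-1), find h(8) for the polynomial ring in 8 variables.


The Hilbert function for the polynomial ring in 8 variables is:
h(d) = C(d+n-1, n-1)
h(8) = C(8+8-1, 8-1) = C(15, 7)
= 15! / (7! * 8!)
= 6435

6435


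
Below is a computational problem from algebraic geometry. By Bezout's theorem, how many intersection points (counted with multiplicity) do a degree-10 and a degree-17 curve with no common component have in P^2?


Bezout's theorem states the intersection count equals the product of degrees.
Intersection count = 10 * 17 = 170

170


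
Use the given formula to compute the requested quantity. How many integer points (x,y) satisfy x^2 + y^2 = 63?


Systematically check integer values of x where x^2 <= 63.
For each valid x, check if 63 - x^2 is a perfect square.
Total integer solutions found: 0

0


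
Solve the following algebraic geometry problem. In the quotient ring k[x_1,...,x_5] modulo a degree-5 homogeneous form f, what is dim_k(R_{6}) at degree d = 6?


For R = k[x_1,...,x_n]/(f) with f homogeneous of degree e:
The Hilbert series is (1 - t^e)/(1 - t)^n.
So h(d) = C(d+n-1, n-1) - C(d-e+n-1, n-1) for d >= e.
With n=5, e=5, d=6:
C(6+5-1, 5-1) = C(10, 4) = 210
C(6-5+5-1, 5-1) = C(5, 4) = 5
h(6) = 210 - 5 = 205

205


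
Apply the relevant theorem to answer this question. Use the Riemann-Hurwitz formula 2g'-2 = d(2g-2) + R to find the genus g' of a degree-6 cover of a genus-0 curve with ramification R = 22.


Riemann-Hurwitz formula: 2g' - 2 = d(2g - 2) + R
Given: d = 6, g = 0, R = 22
2g' - 2 = 6*(2*0 - 2) + 22
2g' - 2 = 6*(-2) + 22
2g' - 2 = -12 + 22 = 10
2g' = 12
g' = 6

6


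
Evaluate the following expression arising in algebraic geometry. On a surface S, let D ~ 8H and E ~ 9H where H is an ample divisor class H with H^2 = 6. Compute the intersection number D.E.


Using bilinearity of the intersection pairing on a surface S:
(aH).(bH) = ab * (H.H)
We have H^2 = 6.
D.E = (8H).(9H) = 8*9*6
= 72*6
= 432

432


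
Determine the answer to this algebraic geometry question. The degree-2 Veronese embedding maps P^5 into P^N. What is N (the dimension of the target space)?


The Veronese embedding v_d: P^n -> P^N maps each point to all
degree-d monomials in n+1 homogeneous coordinates.
N = C(n+d, d) - 1
N = C(5+2, 2) - 1
N = C(7, 2) - 1
C(7, 2) = 21
N = 21 - 1 = 20

20


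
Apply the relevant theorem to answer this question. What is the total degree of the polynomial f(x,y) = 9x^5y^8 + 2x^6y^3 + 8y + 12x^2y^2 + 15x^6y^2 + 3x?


Examine each term for its total degree (sum of exponents).
  Term '9x^5y^8' has total degree 5+8 = 13.
  Term '2x^6y^3' has total degree 6+3 = 9.
  Term '8y' has total degree 0+1 = 1.
  Term '12x^2y^2' has total degree 2+2 = 4.
  Term '15x^6y^2' has total degree 6+2 = 8.
  Term '3x' has total degree 1+0 = 1.
The maximum total degree among all terms is 13.

13


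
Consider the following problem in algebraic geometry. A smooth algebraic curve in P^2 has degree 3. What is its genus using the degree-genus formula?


Using the genus formula for smooth plane curves:
g = (d-1)(d-2)/2
g = (3-1)(3-2)/2
g = 2*1/2
g = 2/2 = 1

1


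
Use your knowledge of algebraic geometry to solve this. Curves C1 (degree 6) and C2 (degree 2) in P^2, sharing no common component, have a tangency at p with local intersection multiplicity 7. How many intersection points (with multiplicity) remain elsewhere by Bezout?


By Bezout's theorem, the total intersection number is d1 * d2.
Total = 6 * 2 = 12
Intersection multiplicity at p = 7
Remaining intersections = 12 - 7 = 5

5


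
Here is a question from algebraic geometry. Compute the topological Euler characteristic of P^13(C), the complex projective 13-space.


The complex projective space P^13 has one cell in each even real dimension 0, 2, ..., 26.
The cohomology groups are H^{2k}(P^13) = Z for k = 0,...,13, and 0 otherwise.
Euler characteristic = sum of Betti numbers = 1 per even-dimensional cohomology group.
chi(P^13) = 13 + 1 = 14

14


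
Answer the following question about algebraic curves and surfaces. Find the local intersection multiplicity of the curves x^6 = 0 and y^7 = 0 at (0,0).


The intersection multiplicity of V(x^a) and V(y^b) at the origin is:
I(O; V(x^6), V(y^7)) = dim_k(k[x,y]/(x^6, y^7))
A basis for k[x,y]/(x^6, y^7) is the set of monomials x^i * y^j
where 0 <= i < 6 and 0 <= j < 7.
The number of such monomials is 6 * 7 = 42

42


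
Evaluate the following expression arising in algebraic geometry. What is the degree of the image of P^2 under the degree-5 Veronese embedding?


The Veronese variety v_5(P^2) has degree d^r.
d^r = 5^2 = 25

25


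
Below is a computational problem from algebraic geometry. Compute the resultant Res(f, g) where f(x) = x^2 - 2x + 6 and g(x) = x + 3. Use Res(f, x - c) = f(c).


For Res(f, x - c), we evaluate f at x = c.
f(-3) = (-3)^2 - 2*(-3) + 6
= 9 + 6 + 6
= 15 + 6 = 21
Res(f, g) = 21

21


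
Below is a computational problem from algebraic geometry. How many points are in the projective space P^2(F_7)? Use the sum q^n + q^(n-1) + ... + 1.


P^2(F_7) has (q^(n+1) - 1)/(q - 1) points.
= 7^2 + 7^1 + 7^0
= 49 + 7 + 1
= 57

57


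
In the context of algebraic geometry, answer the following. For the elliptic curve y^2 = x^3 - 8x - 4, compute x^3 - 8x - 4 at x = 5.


Compute x^3 - 8x - 4 at x = 5:
x^3 = 5^3 = 125
(-8)*x = (-8)*5 = -40
Sum: 125 - 40 - 4 = 81

81


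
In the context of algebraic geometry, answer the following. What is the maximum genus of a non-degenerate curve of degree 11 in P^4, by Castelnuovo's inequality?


Castelnuovo's bound: write d - 1 = m(r-1) + epsilon with 0 <= epsilon < r-1.
d - 1 = 11 - 1 = 10
r - 1 = 4 - 1 = 3
10 = 3*3 + 1, so m = 3, epsilon = 1
pi(d, r) = m(m-1)(r-1)/2 + m*epsilon
= 3*2*3/2 + 3*1
= 18/2 + 3
= 9 + 3 = 12

12


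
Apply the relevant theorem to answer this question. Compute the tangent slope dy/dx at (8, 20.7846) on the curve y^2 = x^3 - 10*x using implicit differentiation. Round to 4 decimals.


Using implicit differentiation of y^2 = x^3 - 10*x:
2y * dy/dx = 3x^2 - 10
dy/dx = (3x^2 - 10)/(2y)
Numerator: 3*8^2 - 10 = 182
Denominator: 2*20.7846 = 41.5692
dy/dx = 182/41.5692 = 4.3782

4.3782


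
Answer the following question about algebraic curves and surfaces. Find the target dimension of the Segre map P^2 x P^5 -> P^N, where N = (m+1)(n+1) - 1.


The Segre embedding maps P^m x P^n into P^N via
all products of coordinates from each factor.
N = (m+1)(n+1) - 1
N = (2+1)(5+1) - 1
N = 3*6 - 1
N = 18 - 1 = 17

17


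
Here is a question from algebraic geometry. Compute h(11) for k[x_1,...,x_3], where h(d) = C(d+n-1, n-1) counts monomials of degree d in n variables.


The Hilbert function for the polynomial ring in 3 variables is:
h(d) = C(d+n-1, n-1)
h(11) = C(11+3-1, 3-1) = C(13, 2)
= 13! / (2! * 11!)
= 78

78


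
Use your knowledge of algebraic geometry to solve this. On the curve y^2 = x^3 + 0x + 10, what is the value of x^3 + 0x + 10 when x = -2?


Compute x^3 + 0x + 10 at x = -2:
x^3 = (-2)^3 = -8
0*x = 0*(-2) = 0
Sum: -8 + 0 + 10 = 2

2


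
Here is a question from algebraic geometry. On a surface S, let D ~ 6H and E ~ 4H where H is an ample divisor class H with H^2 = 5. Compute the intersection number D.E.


Using bilinearity of the intersection pairing on a surface S:
(aH).(bH) = ab * (H.H)
We have H^2 = 5.
D.E = (6H).(4H) = 6*4*5
= 24*5
= 120

120


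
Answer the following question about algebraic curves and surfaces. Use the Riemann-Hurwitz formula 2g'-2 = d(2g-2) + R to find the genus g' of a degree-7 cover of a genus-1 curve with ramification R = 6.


Riemann-Hurwitz formula: 2g' - 2 = d(2g - 2) + R
Given: d = 7, g = 1, R = 6
2g' - 2 = 7*(2*1 - 2) + 6
2g' - 2 = 7*0 + 6
2g' - 2 = 0 + 6 = 6
2g' = 8
g' = 4

4


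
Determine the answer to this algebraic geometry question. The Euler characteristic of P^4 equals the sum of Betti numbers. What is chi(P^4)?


The complex projective space P^4 has one cell in each even real dimension 0, 2, ..., 8.
The cohomology groups are H^{2k}(P^4) = Z for k = 0,...,4, and 0 otherwise.
Euler characteristic = sum of Betti numbers = 1 per even-dimensional cohomology group.
chi(P^4) = 4 + 1 = 5

5


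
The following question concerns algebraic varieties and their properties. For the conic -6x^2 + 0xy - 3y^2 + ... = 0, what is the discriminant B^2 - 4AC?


The discriminant of a conic Ax^2 + Bxy + Cy^2 + ... = 0 is B^2 - 4AC.
B^2 = 0^2 = 0
4AC = 4*(-6)*(-3) = 72
Discriminant = 0 - 72 = -72

-72


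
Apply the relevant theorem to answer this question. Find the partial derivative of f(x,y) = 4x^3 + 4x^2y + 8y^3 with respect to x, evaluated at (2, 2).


df/dx = 3*4*x^2 + 2*4*x^1*y
At (2,2): 3*4*2^2 + 2*4*2^1*2
= 48 + 32
= 80

80


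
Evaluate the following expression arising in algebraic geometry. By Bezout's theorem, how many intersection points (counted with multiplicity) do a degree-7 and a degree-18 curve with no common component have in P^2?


Bezout's theorem states the intersection count equals the product of degrees.
Intersection count = 7 * 18 = 126

126


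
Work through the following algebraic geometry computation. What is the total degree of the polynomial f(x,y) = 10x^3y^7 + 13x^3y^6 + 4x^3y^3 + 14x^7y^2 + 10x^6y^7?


Examine each term for its total degree (sum of exponents).
  Term '10x^3y^7' has total degree 3+7 = 10.
  Term '13x^3y^6' has total degree 3+6 = 9.
  Term '4x^3y^3' has total degree 3+3 = 6.
  Term '14x^7y^2' has total degree 7+2 = 9.
  Term '10x^6y^7' has total degree 6+7 = 13.
The maximum total degree among all terms is 13.

13


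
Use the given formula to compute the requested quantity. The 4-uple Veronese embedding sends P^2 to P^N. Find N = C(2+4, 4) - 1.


The Veronese embedding v_d: P^n -> P^N maps each point to all
degree-d monomials in n+1 homogeneous coordinates.
N = C(n+d, d) - 1
N = C(2+4, 4) - 1
N = C(6, 4) - 1
C(6, 4) = 15
N = 15 - 1 = 14

14


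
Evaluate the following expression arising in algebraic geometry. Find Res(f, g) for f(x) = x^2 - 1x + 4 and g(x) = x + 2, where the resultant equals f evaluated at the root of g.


For Res(f, x - c), we evaluate f at x = c.
f(-2) = (-2)^2 - 1*(-2) + 4
= 4 + 2 + 4
= 6 + 4 = 10
Res(f, g) = 10

10


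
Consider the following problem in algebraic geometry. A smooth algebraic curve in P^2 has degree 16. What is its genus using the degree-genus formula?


Using the genus formula for smooth plane curves:
g = (d-1)(d-2)/2
g = (16-1)(16-2)/2
g = 15*14/2
g = 210/2 = 105

105


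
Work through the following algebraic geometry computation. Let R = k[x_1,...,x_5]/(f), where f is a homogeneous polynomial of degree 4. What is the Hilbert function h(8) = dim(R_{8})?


For R = k[x_1,...,x_n]/(f) with f homogeneous of degree e:
The Hilbert series is (1 - t^e)/(1 - t)^n.
So h(d) = C(d+n-1, n-1) - C(d-e+n-1, n-1) for d >= e.
With n=5, e=4, d=8:
C(8+5-1, 5-1) = C(12, 4) = 495
C(8-4+5-1, 5-1) = C(8, 4) = 70
h(8) = 495 - 70 = 425

425


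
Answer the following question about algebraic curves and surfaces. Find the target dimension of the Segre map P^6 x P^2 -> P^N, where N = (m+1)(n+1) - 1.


The Segre embedding maps P^m x P^n into P^N via
all products of coordinates from each factor.
N = (m+1)(n+1) - 1
N = (6+1)(2+1) - 1
N = 7*3 - 1
N = 21 - 1 = 20

20


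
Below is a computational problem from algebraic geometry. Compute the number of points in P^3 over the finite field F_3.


P^3(F_3) has (q^(n+1) - 1)/(q - 1) points.
= 3^3 + 3^2 + 3^1 + 3^0
= 27 + 9 + 3 + 1
= 40

40


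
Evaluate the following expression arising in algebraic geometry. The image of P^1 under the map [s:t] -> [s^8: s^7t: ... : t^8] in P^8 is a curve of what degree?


The rational normal curve in P^8 is the image of P^1 under the 8-uple Veronese.
A general hyperplane in P^8 pulls back to a degree-8 form on P^1, which has 8 zeros,
so the curve meets a general hyperplane in 8 points. Degree = 8.

8


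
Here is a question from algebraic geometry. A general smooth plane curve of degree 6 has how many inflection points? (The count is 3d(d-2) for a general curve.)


For a general smooth plane curve C of degree d, the inflection points are
the intersection of C with its Hessian curve, which has degree 3(d-2).
By Bezout, the total intersection number is d * 3(d-2) = 6 * 12 = 72.
For a general curve every flex is ordinary, so each contributes
multiplicity 1 to C·Hess(C), and the number of distinct inflection
points is 3d(d-2).
Inflection points = 3*6*(6-2) = 3*6*4 = 72

72


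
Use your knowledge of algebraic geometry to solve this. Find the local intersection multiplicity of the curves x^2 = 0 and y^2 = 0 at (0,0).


The intersection multiplicity of V(x^a) and V(y^b) at the origin is:
I(O; V(x^2), V(y^2)) = dim_k(k[x,y]/(x^2, y^2))
A basis for k[x,y]/(x^2, y^2) is the set of monomials x^i * y^j
where 0 <= i < 2 and 0 <= j < 2.
The number of such monomials is 2 * 2 = 4

4


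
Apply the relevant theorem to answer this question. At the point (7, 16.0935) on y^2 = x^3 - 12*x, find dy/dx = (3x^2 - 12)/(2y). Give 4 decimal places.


Using implicit differentiation of y^2 = x^3 - 12*x:
2y * dy/dx = 3x^2 - 12
dy/dx = (3x^2 - 12)/(2y)
Numerator: 3*7^2 - 12 = 135
Denominator: 2*16.0935 = 32.187
dy/dx = 135/32.187 = 4.1942

4.1942


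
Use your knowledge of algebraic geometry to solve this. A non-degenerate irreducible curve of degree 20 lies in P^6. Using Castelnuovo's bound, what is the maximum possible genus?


Castelnuovo's bound: write d - 1 = m(r-1) + epsilon with 0 <= epsilon < r-1.
d - 1 = 20 - 1 = 19
r - 1 = 6 - 1 = 5
19 = 3*5 + 4, so m = 3, epsilon = 4
pi(d, r) = m(m-1)(r-1)/2 + m*epsilon
= 3*2*5/2 + 3*4
= 30/2 + 12
= 15 + 12 = 27

27


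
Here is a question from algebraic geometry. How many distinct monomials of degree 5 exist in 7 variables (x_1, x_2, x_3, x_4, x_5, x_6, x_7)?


The number of degree-5 monomials in 7 variables is C(d+n-1, n-1).
= C(5+7-1, 7-1) = C(11, 6)
= 462

462


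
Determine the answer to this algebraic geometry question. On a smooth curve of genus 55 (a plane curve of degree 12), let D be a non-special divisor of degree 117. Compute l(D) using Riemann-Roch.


First, compute the genus of a smooth plane curve of degree 12:
g = (d-1)(d-2)/2 = (12-1)(12-2)/2 = 55
For a non-special divisor D (i.e., h^1(D) = 0), Riemann-Roch gives:
l(D) = deg(D) - g + 1
Since deg(D) = 117 >= 2g - 1 = 109, D is non-special.
l(D) = 117 - 55 + 1 = 63

63


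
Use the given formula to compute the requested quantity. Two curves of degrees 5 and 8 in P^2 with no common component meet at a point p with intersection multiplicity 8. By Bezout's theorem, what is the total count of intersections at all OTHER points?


By Bezout's theorem, the total intersection number is d1 * d2.
Total = 5 * 8 = 40
Intersection multiplicity at p = 8
Remaining intersections = 40 - 8 = 32

32


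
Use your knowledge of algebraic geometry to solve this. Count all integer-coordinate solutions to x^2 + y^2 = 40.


Systematically check integer values of x where x^2 <= 40.
For each valid x, check if 40 - x^2 is a perfect square.
x=2: 40 - 4 = 36, sqrt = 6 (valid)
x=6: 40 - 36 = 4, sqrt = 2 (valid)
Total integer solutions found: 8

8


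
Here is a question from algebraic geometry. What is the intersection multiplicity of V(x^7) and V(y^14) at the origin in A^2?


The intersection multiplicity of V(x^a) and V(y^b) at the origin is:
I(O; V(x^7), V(y^14)) = dim_k(k[x,y]/(x^7, y^14))
A basis for k[x,y]/(x^7, y^14) is the set of monomials x^i * y^j
where 0 <= i < 7 and 0 <= j < 14.
The number of such monomials is 7 * 14 = 98

98


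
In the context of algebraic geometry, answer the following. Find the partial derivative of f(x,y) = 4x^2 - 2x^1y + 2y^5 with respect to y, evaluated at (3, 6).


df/dy = (-2)*x^1 + 5*2*y^4
At (3,6): (-2)*3^1 + 5*2*6^4
= -6 + 12960
= 12954

12954


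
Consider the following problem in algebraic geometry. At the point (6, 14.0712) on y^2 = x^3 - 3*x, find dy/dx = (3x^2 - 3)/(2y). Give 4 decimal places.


Using implicit differentiation of y^2 = x^3 - 3*x:
2y * dy/dx = 3x^2 - 3
dy/dx = (3x^2 - 3)/(2y)
Numerator: 3*6^2 - 3 = 105
Denominator: 2*14.0712 = 28.1424
dy/dx = 105/28.1424 = 3.7310

3.7310


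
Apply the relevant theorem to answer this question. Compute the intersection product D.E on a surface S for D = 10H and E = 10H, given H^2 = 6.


Using bilinearity of the intersection pairing on a surface S:
(aH).(bH) = ab * (H.H)
We have H^2 = 6.
D.E = (10H).(10H) = 10*10*6
= 100*6
= 600

600


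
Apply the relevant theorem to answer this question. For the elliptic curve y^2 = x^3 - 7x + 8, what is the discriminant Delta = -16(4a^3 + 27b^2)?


Compute each component:
4a^3 = 4*(-7)^3 = 4*(-343) = -1372
27b^2 = 27*8^2 = 27*64 = 1728
4a^3 + 27b^2 = -1372 + 1728 = 356
Delta = -16*356 = -5696

-5696


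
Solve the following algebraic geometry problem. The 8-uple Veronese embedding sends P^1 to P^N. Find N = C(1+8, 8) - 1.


The Veronese embedding v_d: P^n -> P^N maps each point to all
degree-d monomials in n+1 homogeneous coordinates.
N = C(n+d, d) - 1
N = C(1+8, 8) - 1
N = C(9, 8) - 1
C(9, 8) = 9
N = 9 - 1 = 8

8


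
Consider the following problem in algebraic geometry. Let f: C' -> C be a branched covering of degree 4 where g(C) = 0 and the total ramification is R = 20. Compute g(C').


Riemann-Hurwitz formula: 2g' - 2 = d(2g - 2) + R
Given: d = 4, g = 0, R = 20
2g' - 2 = 4*(2*0 - 2) + 20
2g' - 2 = 4*(-2) + 20
2g' - 2 = -8 + 20 = 12
2g' = 14
g' = 7

7


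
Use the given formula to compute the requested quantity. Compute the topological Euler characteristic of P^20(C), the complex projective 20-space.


The complex projective space P^20 has one cell in each even real dimension 0, 2, ..., 40.
The cohomology groups are H^{2k}(P^20) = Z for k = 0,...,20, and 0 otherwise.
Euler characteristic = sum of Betti numbers = 1 per even-dimensional cohomology group.
chi(P^20) = 20 + 1 = 21

21


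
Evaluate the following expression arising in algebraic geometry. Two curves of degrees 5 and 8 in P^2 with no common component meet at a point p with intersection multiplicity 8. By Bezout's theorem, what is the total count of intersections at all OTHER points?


By Bezout's theorem, the total intersection number is d1 * d2.
Total = 5 * 8 = 40
Intersection multiplicity at p = 8
Remaining intersections = 40 - 8 = 32

32


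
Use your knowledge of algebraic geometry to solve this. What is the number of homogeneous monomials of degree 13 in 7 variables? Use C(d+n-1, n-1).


The number of degree-13 monomials in 7 variables is C(d+n-1, n-1).
= C(13+7-1, 7-1) = C(19, 6)
= 27132

27132


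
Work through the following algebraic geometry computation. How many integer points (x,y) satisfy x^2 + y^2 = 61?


Systematically check integer values of x where x^2 <= 61.
For each valid x, check if 61 - x^2 is a perfect square.
x=5: 61 - 25 = 36, sqrt = 6 (valid)
x=6: 61 - 36 = 25, sqrt = 5 (valid)
Total integer solutions found: 8

8


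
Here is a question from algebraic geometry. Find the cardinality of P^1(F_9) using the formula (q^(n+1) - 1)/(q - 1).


P^1(F_9) has (q^(n+1) - 1)/(q - 1) points.
= 9^1 + 9^0
= 9 + 1
= 10

10


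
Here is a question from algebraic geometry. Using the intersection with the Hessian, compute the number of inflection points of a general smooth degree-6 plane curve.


For a general smooth plane curve C of degree d, the inflection points are
the intersection of C with its Hessian curve, which has degree 3(d-2).
By Bezout, the total intersection number is d * 3(d-2) = 6 * 12 = 72.
For a general curve every flex is ordinary, so each contributes
multiplicity 1 to C·Hess(C), and the number of distinct inflection
points is 3d(d-2).
Inflection points = 3*6*(6-2) = 3*6*4 = 72

72


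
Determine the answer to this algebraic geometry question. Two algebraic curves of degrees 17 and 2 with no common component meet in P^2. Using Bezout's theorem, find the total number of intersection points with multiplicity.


Bezout's theorem states the intersection count equals the product of degrees.
Intersection count = 17 * 2 = 34

34


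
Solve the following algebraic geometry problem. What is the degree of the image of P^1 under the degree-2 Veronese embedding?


The Veronese variety v_2(P^1) has degree d^r.
d^r = 2^1 = 2

2


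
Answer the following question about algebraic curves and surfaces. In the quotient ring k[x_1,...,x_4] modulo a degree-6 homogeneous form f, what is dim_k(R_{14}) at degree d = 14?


For R = k[x_1,...,x_n]/(f) with f homogeneous of degree e:
The Hilbert series is (1 - t^e)/(1 - t)^n.
So h(d) = C(d+n-1, n-1) - C(d-e+n-1, n-1) for d >= e.
With n=4, e=6, d=14:
C(14+4-1, 4-1) = C(17, 3) = 680
C(14-6+4-1, 4-1) = C(11, 3) = 165
h(14) = 680 - 165 = 515

515


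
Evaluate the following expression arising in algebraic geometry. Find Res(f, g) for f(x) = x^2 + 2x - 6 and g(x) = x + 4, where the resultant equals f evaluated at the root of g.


For Res(f, x - c), we evaluate f at x = c.
f(-4) = (-4)^2 + 2*(-4) - 6
= 16 - 8 - 6
= 8 - 6 = 2
Res(f, g) = 2

2


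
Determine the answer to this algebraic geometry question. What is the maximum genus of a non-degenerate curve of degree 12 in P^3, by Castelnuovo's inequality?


Castelnuovo's bound: write d - 1 = m(r-1) + epsilon with 0 <= epsilon < r-1.
d - 1 = 12 - 1 = 11
r - 1 = 3 - 1 = 2
11 = 5*2 + 1, so m = 5, epsilon = 1
pi(d, r) = m(m-1)(r-1)/2 + m*epsilon
= 5*4*2/2 + 5*1
= 40/2 + 5
= 20 + 5 = 25

25


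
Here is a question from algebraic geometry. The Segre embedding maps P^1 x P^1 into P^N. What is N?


The Segre embedding maps P^m x P^n into P^N via
all products of coordinates from each factor.
N = (m+1)(n+1) - 1
N = (1+1)(1+1) - 1
N = 2*2 - 1
N = 4 - 1 = 3

3


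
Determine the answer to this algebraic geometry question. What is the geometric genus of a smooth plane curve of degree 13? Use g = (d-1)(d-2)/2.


Using the genus formula for smooth plane curves:
g = (d-1)(d-2)/2
g = (13-1)(13-2)/2
g = 12*11/2
g = 132/2 = 66

66


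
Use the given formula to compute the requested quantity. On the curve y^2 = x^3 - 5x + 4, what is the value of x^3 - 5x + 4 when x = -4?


Compute x^3 - 5x + 4 at x = -4:
x^3 = (-4)^3 = -64
(-5)*x = (-5)*(-4) = 20
Sum: -64 + 20 + 4 = -40

-40


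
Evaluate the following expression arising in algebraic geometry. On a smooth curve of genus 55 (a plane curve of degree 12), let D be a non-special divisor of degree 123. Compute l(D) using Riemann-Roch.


First, compute the genus of a smooth plane curve of degree 12:
g = (d-1)(d-2)/2 = (12-1)(12-2)/2 = 55
For a non-special divisor D (i.e., h^1(D) = 0), Riemann-Roch gives:
l(D) = deg(D) - g + 1
Since deg(D) = 123 >= 2g - 1 = 109, D is non-special.
l(D) = 123 - 55 + 1 = 69

69


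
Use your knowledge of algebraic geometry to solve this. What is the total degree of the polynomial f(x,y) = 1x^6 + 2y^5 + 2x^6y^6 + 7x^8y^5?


Examine each term for its total degree (sum of exponents).
  Term '1x^6' has total degree 6+0 = 6.
  Term '2y^5' has total degree 0+5 = 5.
  Term '2x^6y^6' has total degree 6+6 = 12.
  Term '7x^8y^5' has total degree 8+5 = 13.
The maximum total degree among all terms is 13.

13


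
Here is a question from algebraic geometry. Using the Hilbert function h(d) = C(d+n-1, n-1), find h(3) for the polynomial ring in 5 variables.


The Hilbert function for the polynomial ring in 5 variables is:
h(d) = C(d+n-1, n-1)
h(3) = C(3+5-1, 5-1) = C(7, 4)
= 7! / (4! * 3!)
= 35

35


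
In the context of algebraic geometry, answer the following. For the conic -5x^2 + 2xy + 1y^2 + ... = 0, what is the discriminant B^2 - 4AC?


The discriminant of a conic Ax^2 + Bxy + Cy^2 + ... = 0 is B^2 - 4AC.
B^2 = 2^2 = 4
4AC = 4*(-5)*1 = -20
Discriminant = 4 + 20 = 24

24


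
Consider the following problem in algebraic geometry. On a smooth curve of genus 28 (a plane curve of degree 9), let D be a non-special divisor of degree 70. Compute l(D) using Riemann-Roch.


First, compute the genus of a smooth plane curve of degree 9:
g = (d-1)(d-2)/2 = (9-1)(9-2)/2 = 28
For a non-special divisor D (i.e., h^1(D) = 0), Riemann-Roch gives:
l(D) = deg(D) - g + 1
Since deg(D) = 70 >= 2g - 1 = 55, D is non-special.
l(D) = 70 - 28 + 1 = 43

43


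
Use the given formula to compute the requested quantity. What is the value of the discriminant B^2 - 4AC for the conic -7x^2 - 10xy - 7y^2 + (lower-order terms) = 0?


The discriminant of a conic Ax^2 + Bxy + Cy^2 + ... = 0 is B^2 - 4AC.
B^2 = (-10)^2 = 100
4AC = 4*(-7)*(-7) = 196
Discriminant = 100 - 196 = -96

-96


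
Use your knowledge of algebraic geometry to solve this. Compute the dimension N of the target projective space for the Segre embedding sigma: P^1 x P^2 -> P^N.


The Segre embedding maps P^m x P^n into P^N via
all products of coordinates from each factor.
N = (m+1)(n+1) - 1
N = (1+1)(2+1) - 1
N = 2*3 - 1
N = 6 - 1 = 5

5


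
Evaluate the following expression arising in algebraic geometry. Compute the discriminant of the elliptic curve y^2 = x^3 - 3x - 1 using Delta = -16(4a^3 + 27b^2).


Compute each component:
4a^3 = 4*(-3)^3 = 4*(-27) = -108
27b^2 = 27*(-1)^2 = 27*1 = 27
4a^3 + 27b^2 = -108 + 27 = -81
Delta = -16*(-81) = 1296

1296


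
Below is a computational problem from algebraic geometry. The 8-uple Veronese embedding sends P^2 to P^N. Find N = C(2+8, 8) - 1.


The Veronese embedding v_d: P^n -> P^N maps each point to all
degree-d monomials in n+1 homogeneous coordinates.
N = C(n+d, d) - 1
N = C(2+8, 8) - 1
N = C(10, 8) - 1
C(10, 8) = 45
N = 45 - 1 = 44

44


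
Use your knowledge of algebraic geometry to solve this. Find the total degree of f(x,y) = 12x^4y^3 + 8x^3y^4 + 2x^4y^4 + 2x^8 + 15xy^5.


Examine each term for its total degree (sum of exponents).
  Term '12x^4y^3' has total degree 4+3 = 7.
  Term '8x^3y^4' has total degree 3+4 = 7.
  Term '2x^4y^4' has total degree 4+4 = 8.
  Term '2x^8' has total degree 8+0 = 8.
  Term '15xy^5' has total degree 1+5 = 6.
The maximum total degree among all terms is 8.

8


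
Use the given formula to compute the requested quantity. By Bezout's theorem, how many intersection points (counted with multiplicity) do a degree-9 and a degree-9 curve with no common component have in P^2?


Bezout's theorem states the intersection count equals the product of degrees.
Intersection count = 9 * 9 = 81

81


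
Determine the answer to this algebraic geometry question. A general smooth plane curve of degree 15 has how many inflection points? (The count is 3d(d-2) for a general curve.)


For a general smooth plane curve C of degree d, the inflection points are
the intersection of C with its Hessian curve, which has degree 3(d-2).
By Bezout, the total intersection number is d * 3(d-2) = 15 * 39 = 585.
For a general curve every flex is ordinary, so each contributes
multiplicity 1 to C·Hess(C), and the number of distinct inflection
points is 3d(d-2).
Inflection points = 3*15*(15-2) = 3*15*13 = 585

585


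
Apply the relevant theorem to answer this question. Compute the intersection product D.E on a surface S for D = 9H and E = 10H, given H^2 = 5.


Using bilinearity of the intersection pairing on a surface S:
(aH).(bH) = ab * (H.H)
We have H^2 = 5.
D.E = (9H).(10H) = 9*10*5
= 90*5
= 450

450


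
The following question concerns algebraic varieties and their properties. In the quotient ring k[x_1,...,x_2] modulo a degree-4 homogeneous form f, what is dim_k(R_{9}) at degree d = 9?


For R = k[x_1,...,x_n]/(f) with f homogeneous of degree e:
The Hilbert series is (1 - t^e)/(1 - t)^n.
So h(d) = C(d+n-1, n-1) - C(d-e+n-1, n-1) for d >= e.
With n=2, e=4, d=9:
C(9+2-1, 2-1) = C(10, 1) = 10
C(9-4+2-1, 2-1) = C(6, 1) = 6
h(9) = 10 - 6 = 4

4


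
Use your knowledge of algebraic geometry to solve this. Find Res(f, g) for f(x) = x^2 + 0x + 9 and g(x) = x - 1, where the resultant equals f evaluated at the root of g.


For Res(f, x - c), we evaluate f at x = c.
f(1) = 1^2 + 0*1 + 9
= 1 + 0 + 9
= 1 + 9 = 10
Res(f, g) = 10

10


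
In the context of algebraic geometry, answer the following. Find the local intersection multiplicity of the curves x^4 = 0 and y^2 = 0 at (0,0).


The intersection multiplicity of V(x^a) and V(y^b) at the origin is:
I(O; V(x^4), V(y^2)) = dim_k(k[x,y]/(x^4, y^2))
A basis for k[x,y]/(x^4, y^2) is the set of monomials x^i * y^j
where 0 <= i < 4 and 0 <= j < 2.
The number of such monomials is 4 * 2 = 8

8
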